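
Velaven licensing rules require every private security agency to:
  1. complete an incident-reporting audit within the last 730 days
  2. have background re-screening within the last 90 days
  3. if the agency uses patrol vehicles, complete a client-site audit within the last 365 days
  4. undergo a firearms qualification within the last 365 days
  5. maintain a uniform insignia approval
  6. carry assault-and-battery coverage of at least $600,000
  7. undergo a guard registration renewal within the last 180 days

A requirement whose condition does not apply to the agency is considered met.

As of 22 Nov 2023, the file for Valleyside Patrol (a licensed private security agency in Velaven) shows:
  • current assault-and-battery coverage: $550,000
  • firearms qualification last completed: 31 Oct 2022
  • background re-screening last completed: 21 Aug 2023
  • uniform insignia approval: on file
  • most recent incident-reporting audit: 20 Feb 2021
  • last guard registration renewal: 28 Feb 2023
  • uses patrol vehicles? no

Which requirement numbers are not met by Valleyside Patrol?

1. incident-reporting audit 1005 days ago vs limit 730 → not met
2. background re-screening 93 days ago vs limit 90 → not met
3. condition 'uses patrol vehicles' does not hold → requirement n/a → met
4. firearms qualification 387 days ago vs limit 365 → not met
5. uniform insignia approval present → met
6. assault-and-battery coverage $550,000 < $600,000 → not met
7. guard registration renewal 267 days ago vs limit 180 → not met
Not met: 1, 2, 4, 6, 7

1, 2, 4, 6, 7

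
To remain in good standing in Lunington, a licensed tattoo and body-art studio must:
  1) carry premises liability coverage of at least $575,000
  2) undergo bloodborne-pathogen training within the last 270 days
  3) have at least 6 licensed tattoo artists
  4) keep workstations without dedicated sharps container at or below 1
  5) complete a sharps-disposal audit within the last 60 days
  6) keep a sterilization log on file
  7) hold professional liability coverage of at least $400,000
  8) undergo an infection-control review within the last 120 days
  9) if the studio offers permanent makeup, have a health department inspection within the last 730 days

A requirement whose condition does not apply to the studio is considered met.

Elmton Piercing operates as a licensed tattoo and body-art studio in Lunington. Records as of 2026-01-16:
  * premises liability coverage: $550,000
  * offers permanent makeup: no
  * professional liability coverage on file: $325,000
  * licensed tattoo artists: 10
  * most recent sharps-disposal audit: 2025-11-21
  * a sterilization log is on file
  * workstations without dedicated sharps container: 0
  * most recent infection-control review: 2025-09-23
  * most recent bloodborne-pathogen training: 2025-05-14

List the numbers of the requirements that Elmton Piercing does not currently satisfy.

1. premises liability coverage $550,000 < $575,000 → not met
2. bloodborne-pathogen training 247 days ago vs limit 270 → met
3. licensed tattoo artists 10 ≥ 6 → met
4. workstations without dedicated sharps container 0 ≤ 1 → met
5. sharps-disposal audit 56 days ago vs limit 60 → met
6. sterilization log present → met
7. professional liability coverage $325,000 < $400,000 → not met
8. infection-control review 115 days ago vs limit 120 → met
9. condition 'offers permanent makeup' does not hold → requirement n/a → met
Not met: 1, 7

1, 7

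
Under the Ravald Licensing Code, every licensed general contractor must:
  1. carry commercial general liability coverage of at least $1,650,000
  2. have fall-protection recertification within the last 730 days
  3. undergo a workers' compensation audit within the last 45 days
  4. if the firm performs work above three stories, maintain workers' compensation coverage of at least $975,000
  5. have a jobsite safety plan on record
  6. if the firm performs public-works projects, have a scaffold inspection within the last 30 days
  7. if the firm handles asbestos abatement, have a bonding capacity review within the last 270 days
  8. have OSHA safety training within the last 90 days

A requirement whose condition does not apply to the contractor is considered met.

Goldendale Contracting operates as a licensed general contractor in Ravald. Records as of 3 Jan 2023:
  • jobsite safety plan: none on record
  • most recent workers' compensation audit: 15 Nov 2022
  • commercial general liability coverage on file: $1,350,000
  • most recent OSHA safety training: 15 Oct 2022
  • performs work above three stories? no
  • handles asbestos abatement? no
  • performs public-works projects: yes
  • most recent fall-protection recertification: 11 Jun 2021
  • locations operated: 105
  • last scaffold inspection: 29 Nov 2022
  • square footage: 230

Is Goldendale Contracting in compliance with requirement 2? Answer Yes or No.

2. fall-protection recertification 571 days ago vs limit 730 → met

Yes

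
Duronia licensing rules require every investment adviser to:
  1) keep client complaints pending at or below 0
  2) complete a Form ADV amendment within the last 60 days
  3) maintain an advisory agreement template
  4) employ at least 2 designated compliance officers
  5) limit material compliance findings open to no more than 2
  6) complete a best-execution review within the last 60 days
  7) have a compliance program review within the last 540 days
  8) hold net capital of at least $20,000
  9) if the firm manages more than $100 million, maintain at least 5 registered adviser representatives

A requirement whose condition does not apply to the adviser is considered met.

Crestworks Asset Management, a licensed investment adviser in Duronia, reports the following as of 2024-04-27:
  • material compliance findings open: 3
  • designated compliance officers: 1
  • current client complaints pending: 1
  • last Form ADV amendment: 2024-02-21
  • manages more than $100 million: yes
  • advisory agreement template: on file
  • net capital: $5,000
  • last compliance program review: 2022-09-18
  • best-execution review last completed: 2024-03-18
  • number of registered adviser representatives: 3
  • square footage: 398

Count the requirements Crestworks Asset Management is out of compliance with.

7

1. client complaints pending 1 > 0 → not met
2. Form ADV amendment 66 days ago vs limit 60 → not met
3. advisory agreement template present → met
4. designated compliance officers 1 < 2 → not met
5. material compliance findings open 3 > 2 → not met
6. best-execution review 40 days ago vs limit 60 → met
7. compliance program review 587 days ago vs limit 540 → not met
8. net capital $5,000 < $20,000 → not met
9. condition 'manages more than $100 million' holds; registered adviser representatives 3 < 5 → not met
Not met: 7 of 9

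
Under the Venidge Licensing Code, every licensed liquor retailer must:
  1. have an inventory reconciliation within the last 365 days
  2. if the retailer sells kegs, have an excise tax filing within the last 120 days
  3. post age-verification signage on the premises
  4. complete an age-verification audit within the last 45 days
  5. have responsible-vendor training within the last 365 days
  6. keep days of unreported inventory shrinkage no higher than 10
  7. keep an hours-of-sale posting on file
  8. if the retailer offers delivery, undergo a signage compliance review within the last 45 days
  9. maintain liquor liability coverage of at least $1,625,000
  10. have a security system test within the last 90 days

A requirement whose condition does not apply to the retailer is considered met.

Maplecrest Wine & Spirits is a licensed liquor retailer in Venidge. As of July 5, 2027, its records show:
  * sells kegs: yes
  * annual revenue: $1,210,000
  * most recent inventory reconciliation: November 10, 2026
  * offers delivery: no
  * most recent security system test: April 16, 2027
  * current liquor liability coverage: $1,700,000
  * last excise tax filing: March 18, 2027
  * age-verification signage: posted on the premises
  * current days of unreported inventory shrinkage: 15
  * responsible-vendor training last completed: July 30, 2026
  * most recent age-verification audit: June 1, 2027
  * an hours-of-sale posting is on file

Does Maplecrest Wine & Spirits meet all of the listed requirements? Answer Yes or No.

No

1. inventory reconciliation 237 days ago vs limit 365 → met
2. condition 'sells kegs' holds; excise tax filing 109 days ago vs limit 120 → met
3. age-verification signage present → met
4. age-verification audit 34 days ago vs limit 45 → met
5. responsible-vendor training 340 days ago vs limit 365 → met
6. days of unreported inventory shrinkage 15 > 10 → not met
7. hours-of-sale posting present → met
8. condition 'offers delivery' does not hold → requirement n/a → met
9. liquor liability coverage $1,700,000 ≥ $1,625,000 → met
10. security system test 80 days ago vs limit 90 → met
Not met: 6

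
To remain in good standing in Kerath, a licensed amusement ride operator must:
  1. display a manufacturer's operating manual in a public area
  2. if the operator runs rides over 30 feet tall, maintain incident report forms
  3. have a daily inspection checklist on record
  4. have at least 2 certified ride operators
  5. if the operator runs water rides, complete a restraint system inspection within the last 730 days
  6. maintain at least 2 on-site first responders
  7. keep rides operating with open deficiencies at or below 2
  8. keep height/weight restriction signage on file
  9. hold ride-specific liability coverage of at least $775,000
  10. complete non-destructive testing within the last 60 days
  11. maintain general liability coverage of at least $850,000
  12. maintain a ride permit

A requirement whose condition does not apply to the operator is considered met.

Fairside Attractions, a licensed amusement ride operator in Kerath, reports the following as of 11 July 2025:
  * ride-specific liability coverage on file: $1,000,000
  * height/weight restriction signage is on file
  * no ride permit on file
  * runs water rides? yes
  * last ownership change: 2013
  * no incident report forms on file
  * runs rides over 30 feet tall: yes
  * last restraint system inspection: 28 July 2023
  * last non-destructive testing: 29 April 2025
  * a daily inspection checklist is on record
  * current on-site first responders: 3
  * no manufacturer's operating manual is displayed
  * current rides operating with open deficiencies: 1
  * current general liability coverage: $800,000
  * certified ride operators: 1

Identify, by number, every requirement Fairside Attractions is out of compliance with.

1. manufacturer's operating manual absent → not met
2. condition 'runs rides over 30 feet tall' holds; incident report forms absent → not met
3. daily inspection checklist present → met
4. certified ride operators 1 < 2 → not met
5. condition 'runs water rides' holds; restraint system inspection 714 days ago vs limit 730 → met
6. on-site first responders 3 ≥ 2 → met
7. rides operating with open deficiencies 1 ≤ 2 → met
8. height/weight restriction signage present → met
9. ride-specific liability coverage $1,000,000 ≥ $775,000 → met
10. non-destructive testing 73 days ago vs limit 60 → not met
11. general liability coverage $800,000 < $850,000 → not met
12. ride permit absent → not met
Not met: 1, 2, 4, 10, 11, 12

1, 2, 4, 10, 11, 12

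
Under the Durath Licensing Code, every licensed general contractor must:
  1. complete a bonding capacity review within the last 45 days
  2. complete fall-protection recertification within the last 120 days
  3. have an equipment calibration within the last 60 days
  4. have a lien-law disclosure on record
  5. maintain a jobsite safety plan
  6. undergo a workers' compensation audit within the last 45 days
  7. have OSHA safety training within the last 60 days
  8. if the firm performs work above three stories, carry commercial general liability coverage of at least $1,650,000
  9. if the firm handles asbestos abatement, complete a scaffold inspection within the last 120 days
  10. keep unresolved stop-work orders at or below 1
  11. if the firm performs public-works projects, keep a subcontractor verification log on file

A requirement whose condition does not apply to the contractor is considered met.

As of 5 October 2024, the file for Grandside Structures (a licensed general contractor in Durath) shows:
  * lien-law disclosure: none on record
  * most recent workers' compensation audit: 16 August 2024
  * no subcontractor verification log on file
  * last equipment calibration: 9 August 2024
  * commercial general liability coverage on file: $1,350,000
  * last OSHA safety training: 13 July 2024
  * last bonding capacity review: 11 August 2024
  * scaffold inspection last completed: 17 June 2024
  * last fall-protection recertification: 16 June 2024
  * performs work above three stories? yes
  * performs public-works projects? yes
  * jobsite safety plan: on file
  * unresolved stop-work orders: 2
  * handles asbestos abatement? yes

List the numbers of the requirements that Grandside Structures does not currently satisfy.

1, 4, 6, 7, 8, 10, 11

1. bonding capacity review 55 days ago vs limit 45 → not met
2. fall-protection recertification 111 days ago vs limit 120 → met
3. equipment calibration 57 days ago vs limit 60 → met
4. lien-law disclosure absent → not met
5. jobsite safety plan present → met
6. workers' compensation audit 50 days ago vs limit 45 → not met
7. OSHA safety training 84 days ago vs limit 60 → not met
8. condition 'performs work above three stories' holds; commercial general liability coverage $1,350,000 < $1,650,000 → not met
9. condition 'handles asbestos abatement' holds; scaffold inspection 110 days ago vs limit 120 → met
10. unresolved stop-work orders 2 > 1 → not met
11. condition 'performs public-works projects' holds; subcontractor verification log absent → not met
Not met: 1, 4, 6, 7, 8, 10, 11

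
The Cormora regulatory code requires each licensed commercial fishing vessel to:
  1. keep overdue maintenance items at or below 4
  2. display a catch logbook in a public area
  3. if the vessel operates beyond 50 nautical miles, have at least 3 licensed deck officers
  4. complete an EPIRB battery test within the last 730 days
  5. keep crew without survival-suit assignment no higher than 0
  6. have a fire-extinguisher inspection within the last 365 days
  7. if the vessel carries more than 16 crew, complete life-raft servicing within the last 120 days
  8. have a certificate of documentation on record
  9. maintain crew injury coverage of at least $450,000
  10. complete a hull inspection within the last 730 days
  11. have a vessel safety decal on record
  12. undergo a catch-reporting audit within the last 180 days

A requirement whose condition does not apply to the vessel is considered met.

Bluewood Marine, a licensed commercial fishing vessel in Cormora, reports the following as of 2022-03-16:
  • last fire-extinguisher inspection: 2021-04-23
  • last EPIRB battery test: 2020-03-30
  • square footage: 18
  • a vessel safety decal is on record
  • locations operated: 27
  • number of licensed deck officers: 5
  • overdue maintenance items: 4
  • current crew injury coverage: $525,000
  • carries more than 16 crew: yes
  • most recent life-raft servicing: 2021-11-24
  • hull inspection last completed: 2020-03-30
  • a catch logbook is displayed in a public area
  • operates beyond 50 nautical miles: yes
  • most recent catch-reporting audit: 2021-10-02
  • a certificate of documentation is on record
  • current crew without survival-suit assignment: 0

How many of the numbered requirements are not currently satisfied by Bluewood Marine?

0

1. overdue maintenance items 4 ≤ 4 → met
2. catch logbook present → met
3. condition 'operates beyond 50 nautical miles' holds; licensed deck officers 5 ≥ 3 → met
4. EPIRB battery test 716 days ago vs limit 730 → met
5. crew without survival-suit assignment 0 ≤ 0 → met
6. fire-extinguisher inspection 327 days ago vs limit 365 → met
7. condition 'carries more than 16 crew' holds; life-raft servicing 112 days ago vs limit 120 → met
8. certificate of documentation present → met
9. crew injury coverage $525,000 ≥ $450,000 → met
10. hull inspection 716 days ago vs limit 730 → met
11. vessel safety decal present → met
12. catch-reporting audit 165 days ago vs limit 180 → met
Not met: 0 of 12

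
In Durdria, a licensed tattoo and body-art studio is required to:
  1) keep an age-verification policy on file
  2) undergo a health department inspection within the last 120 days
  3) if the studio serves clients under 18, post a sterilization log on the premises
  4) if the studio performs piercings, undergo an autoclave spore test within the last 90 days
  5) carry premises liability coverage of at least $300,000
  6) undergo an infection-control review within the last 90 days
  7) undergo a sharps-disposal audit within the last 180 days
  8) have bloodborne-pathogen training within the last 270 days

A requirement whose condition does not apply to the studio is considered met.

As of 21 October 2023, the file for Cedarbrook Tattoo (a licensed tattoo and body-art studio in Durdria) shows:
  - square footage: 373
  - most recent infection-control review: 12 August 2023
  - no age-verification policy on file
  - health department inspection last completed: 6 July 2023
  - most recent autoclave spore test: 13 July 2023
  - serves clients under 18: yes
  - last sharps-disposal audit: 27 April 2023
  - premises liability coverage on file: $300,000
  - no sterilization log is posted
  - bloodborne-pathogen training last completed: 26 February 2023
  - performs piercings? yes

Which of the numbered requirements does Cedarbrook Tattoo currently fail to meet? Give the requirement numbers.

1. age-verification policy absent → not met
2. health department inspection 107 days ago vs limit 120 → met
3. condition 'serves clients under 18' holds; sterilization log absent → not met
4. condition 'performs piercings' holds; autoclave spore test 100 days ago vs limit 90 → not met
5. premises liability coverage $300,000 ≥ $300,000 → met
6. infection-control review 70 days ago vs limit 90 → met
7. sharps-disposal audit 177 days ago vs limit 180 → met
8. bloodborne-pathogen training 237 days ago vs limit 270 → met
Not met: 1, 3, 4

1, 3, 4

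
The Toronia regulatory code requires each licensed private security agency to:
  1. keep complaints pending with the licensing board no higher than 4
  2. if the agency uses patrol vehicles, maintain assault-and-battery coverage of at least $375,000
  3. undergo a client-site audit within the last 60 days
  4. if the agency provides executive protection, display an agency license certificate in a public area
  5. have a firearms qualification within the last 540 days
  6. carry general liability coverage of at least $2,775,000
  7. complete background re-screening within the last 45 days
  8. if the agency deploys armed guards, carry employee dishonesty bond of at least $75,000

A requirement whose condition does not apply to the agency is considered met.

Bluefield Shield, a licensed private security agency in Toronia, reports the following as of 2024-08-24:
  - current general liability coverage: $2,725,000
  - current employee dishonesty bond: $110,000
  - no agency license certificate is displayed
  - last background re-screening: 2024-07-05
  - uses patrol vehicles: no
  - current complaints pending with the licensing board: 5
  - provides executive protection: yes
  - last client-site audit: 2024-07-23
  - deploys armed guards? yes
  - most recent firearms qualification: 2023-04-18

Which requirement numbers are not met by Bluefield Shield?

1. complaints pending with the licensing board 5 > 4 → not met
2. condition 'uses patrol vehicles' does not hold → requirement n/a → met
3. client-site audit 32 days ago vs limit 60 → met
4. condition 'provides executive protection' holds; agency license certificate absent → not met
5. firearms qualification 494 days ago vs limit 540 → met
6. general liability coverage $2,725,000 < $2,775,000 → not met
7. background re-screening 50 days ago vs limit 45 → not met
8. condition 'deploys armed guards' holds; employee dishonesty bond $110,000 ≥ $75,000 → met
Not met: 1, 4, 6, 7

1, 4, 6, 7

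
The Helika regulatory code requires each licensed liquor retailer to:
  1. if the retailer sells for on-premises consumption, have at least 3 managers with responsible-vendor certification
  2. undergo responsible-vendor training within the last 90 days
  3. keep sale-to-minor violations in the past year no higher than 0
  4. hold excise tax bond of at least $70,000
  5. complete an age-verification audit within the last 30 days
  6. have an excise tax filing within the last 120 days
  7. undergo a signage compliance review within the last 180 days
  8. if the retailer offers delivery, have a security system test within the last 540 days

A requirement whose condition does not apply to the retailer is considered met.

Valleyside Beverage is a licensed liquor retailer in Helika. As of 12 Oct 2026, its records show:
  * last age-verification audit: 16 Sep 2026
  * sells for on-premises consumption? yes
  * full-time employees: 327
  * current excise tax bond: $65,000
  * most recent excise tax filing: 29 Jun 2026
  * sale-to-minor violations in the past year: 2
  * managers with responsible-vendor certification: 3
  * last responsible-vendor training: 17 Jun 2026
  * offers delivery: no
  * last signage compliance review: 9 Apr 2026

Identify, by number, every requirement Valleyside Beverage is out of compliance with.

2, 3, 4, 7

1. condition 'sells for on-premises consumption' holds; managers with responsible-vendor certification 3 ≥ 3 → met
2. responsible-vendor training 117 days ago vs limit 90 → not met
3. sale-to-minor violations in the past year 2 > 0 → not met
4. excise tax bond $65,000 < $70,000 → not met
5. age-verification audit 26 days ago vs limit 30 → met
6. excise tax filing 105 days ago vs limit 120 → met
7. signage compliance review 186 days ago vs limit 180 → not met
8. condition 'offers delivery' does not hold → requirement n/a → met
Not met: 2, 3, 4, 7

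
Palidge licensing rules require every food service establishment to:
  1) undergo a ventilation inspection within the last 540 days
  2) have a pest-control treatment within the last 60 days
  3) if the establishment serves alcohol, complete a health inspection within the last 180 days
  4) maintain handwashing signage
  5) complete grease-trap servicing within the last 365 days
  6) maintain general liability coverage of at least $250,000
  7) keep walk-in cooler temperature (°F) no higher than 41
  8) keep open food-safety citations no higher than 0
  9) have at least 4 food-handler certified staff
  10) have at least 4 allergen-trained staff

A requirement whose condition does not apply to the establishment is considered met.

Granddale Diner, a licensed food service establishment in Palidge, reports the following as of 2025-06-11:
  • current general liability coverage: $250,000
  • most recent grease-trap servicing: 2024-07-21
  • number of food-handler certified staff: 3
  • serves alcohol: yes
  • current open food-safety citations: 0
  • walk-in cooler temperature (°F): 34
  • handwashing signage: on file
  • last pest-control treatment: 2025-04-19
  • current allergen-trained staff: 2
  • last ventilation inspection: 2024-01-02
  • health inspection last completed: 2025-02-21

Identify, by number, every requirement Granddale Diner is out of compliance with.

9, 10

1. ventilation inspection 526 days ago vs limit 540 → met
2. pest-control treatment 53 days ago vs limit 60 → met
3. condition 'serves alcohol' holds; health inspection 110 days ago vs limit 180 → met
4. handwashing signage present → met
5. grease-trap servicing 325 days ago vs limit 365 → met
6. general liability coverage $250,000 ≥ $250,000 → met
7. walk-in cooler temperature (°F) 34 ≤ 41 → met
8. open food-safety citations 0 ≤ 0 → met
9. food-handler certified staff 3 < 4 → not met
10. allergen-trained staff 2 < 4 → not met
Not met: 9, 10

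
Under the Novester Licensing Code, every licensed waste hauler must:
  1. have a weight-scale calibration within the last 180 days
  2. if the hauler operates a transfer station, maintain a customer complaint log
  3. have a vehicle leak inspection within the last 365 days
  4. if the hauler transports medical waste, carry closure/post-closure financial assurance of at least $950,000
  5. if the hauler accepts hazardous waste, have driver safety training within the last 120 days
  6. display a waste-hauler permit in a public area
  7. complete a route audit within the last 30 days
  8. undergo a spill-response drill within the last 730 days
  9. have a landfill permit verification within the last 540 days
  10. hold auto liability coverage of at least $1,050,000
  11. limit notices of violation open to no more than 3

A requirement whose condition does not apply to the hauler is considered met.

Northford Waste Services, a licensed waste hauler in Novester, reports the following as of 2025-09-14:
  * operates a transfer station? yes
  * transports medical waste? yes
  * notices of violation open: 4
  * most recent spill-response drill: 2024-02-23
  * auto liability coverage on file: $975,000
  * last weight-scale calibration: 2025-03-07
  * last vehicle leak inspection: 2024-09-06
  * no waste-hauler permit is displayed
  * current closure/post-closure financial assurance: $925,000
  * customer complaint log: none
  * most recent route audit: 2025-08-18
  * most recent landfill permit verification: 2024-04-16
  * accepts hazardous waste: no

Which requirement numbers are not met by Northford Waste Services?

1, 2, 3, 4, 6, 10, 11

1. weight-scale calibration 191 days ago vs limit 180 → not met
2. condition 'operates a transfer station' holds; customer complaint log absent → not met
3. vehicle leak inspection 373 days ago vs limit 365 → not met
4. condition 'transports medical waste' holds; closure/post-closure financial assurance $925,000 < $950,000 → not met
5. condition 'accepts hazardous waste' does not hold → requirement n/a → met
6. waste-hauler permit absent → not met
7. route audit 27 days ago vs limit 30 → met
8. spill-response drill 569 days ago vs limit 730 → met
9. landfill permit verification 516 days ago vs limit 540 → met
10. auto liability coverage $975,000 < $1,050,000 → not met
11. notices of violation open 4 > 3 → not met
Not met: 1, 2, 3, 4, 6, 10, 11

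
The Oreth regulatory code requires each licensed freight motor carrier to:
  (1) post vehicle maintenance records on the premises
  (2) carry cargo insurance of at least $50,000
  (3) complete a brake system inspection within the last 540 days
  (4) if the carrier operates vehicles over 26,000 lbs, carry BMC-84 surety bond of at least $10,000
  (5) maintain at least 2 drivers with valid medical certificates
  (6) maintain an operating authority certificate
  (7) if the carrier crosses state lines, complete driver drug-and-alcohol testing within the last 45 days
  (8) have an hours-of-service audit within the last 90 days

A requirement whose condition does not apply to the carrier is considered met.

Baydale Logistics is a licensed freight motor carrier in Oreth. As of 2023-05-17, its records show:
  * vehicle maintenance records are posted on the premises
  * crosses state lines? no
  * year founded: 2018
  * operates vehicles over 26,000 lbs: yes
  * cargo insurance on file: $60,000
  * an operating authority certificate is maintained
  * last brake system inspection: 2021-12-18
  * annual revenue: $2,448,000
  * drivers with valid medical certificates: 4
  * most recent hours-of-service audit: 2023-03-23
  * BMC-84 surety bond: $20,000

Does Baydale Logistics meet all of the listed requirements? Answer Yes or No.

1. vehicle maintenance records present → met
2. cargo insurance $60,000 ≥ $50,000 → met
3. brake system inspection 515 days ago vs limit 540 → met
4. condition 'operates vehicles over 26,000 lbs' holds; BMC-84 surety bond $20,000 ≥ $10,000 → met
5. drivers with valid medical certificates 4 ≥ 2 → met
6. operating authority certificate present → met
7. condition 'crosses state lines' does not hold → requirement n/a → met
8. hours-of-service audit 55 days ago vs limit 90 → met
All met.

Yes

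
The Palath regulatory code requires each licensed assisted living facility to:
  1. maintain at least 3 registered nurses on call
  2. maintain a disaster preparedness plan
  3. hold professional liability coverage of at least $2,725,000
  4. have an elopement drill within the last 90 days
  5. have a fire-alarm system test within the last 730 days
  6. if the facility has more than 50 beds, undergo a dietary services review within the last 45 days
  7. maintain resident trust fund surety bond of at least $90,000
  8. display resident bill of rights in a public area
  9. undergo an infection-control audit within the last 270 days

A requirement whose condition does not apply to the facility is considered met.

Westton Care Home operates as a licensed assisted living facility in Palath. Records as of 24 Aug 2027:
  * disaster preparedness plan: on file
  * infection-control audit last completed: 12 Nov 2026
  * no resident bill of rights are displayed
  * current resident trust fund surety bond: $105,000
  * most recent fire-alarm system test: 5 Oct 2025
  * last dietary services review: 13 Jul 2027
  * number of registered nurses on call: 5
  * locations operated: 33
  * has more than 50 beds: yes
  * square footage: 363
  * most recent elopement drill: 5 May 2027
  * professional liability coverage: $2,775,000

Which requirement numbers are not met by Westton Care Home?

1. registered nurses on call 5 ≥ 3 → met
2. disaster preparedness plan present → met
3. professional liability coverage $2,775,000 ≥ $2,725,000 → met
4. elopement drill 111 days ago vs limit 90 → not met
5. fire-alarm system test 688 days ago vs limit 730 → met
6. condition 'has more than 50 beds' holds; dietary services review 42 days ago vs limit 45 → met
7. resident trust fund surety bond $105,000 ≥ $90,000 → met
8. resident bill of rights absent → not met
9. infection-control audit 285 days ago vs limit 270 → not met
Not met: 4, 8, 9

4, 8, 9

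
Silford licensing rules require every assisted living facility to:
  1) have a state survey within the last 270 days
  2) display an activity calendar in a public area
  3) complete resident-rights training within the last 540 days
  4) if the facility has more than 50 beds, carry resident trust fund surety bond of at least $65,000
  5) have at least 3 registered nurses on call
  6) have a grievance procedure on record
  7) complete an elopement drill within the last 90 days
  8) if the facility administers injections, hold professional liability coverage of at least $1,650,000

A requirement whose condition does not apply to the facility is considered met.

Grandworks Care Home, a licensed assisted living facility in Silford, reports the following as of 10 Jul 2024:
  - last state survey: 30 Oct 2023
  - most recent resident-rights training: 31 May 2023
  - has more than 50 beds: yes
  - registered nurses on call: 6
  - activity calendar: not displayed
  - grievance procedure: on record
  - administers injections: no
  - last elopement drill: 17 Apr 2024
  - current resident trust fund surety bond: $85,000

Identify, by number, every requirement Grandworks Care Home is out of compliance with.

1. state survey 254 days ago vs limit 270 → met
2. activity calendar absent → not met
3. resident-rights training 406 days ago vs limit 540 → met
4. condition 'has more than 50 beds' holds; resident trust fund surety bond $85,000 ≥ $65,000 → met
5. registered nurses on call 6 ≥ 3 → met
6. grievance procedure present → met
7. elopement drill 84 days ago vs limit 90 → met
8. condition 'administers injections' does not hold → requirement n/a → met
Not met: 2

2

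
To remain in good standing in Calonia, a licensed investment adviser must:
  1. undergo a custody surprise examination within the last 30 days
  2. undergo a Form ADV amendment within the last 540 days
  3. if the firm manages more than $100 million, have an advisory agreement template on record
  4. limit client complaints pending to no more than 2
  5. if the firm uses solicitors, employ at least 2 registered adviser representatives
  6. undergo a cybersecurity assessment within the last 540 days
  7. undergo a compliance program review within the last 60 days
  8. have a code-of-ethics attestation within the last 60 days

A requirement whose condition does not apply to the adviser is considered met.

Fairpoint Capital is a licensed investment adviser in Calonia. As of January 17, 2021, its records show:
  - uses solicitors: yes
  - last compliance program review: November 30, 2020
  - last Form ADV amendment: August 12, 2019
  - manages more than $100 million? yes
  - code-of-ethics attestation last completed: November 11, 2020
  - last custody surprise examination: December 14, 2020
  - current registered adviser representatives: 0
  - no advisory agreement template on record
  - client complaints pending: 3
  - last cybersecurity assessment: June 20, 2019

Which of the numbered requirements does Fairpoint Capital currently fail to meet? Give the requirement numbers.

1. custody surprise examination 34 days ago vs limit 30 → not met
2. Form ADV amendment 524 days ago vs limit 540 → met
3. condition 'manages more than $100 million' holds; advisory agreement template absent → not met
4. client complaints pending 3 > 2 → not met
5. condition 'uses solicitors' holds; registered adviser representatives 0 < 2 → not met
6. cybersecurity assessment 577 days ago vs limit 540 → not met
7. compliance program review 48 days ago vs limit 60 → met
8. code-of-ethics attestation 67 days ago vs limit 60 → not met
Not met: 1, 3, 4, 5, 6, 8

1, 3, 4, 5, 6, 8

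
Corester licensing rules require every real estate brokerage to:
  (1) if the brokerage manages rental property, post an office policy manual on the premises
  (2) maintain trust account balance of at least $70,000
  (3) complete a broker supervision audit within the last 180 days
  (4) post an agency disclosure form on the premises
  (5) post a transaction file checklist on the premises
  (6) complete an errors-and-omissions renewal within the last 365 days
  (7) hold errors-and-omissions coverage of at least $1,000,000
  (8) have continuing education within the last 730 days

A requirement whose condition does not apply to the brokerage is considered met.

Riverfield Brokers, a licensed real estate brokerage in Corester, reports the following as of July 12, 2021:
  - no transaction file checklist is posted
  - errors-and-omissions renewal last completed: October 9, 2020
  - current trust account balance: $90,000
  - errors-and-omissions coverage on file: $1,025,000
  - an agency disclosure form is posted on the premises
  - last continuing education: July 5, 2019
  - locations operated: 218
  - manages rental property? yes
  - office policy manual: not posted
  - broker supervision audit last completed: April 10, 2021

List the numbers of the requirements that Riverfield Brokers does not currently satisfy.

1, 5, 8

1. condition 'manages rental property' holds; office policy manual absent → not met
2. trust account balance $90,000 ≥ $70,000 → met
3. broker supervision audit 93 days ago vs limit 180 → met
4. agency disclosure form present → met
5. transaction file checklist absent → not met
6. errors-and-omissions renewal 276 days ago vs limit 365 → met
7. errors-and-omissions coverage $1,025,000 ≥ $1,000,000 → met
8. continuing education 738 days ago vs limit 730 → not met
Not met: 1, 5, 8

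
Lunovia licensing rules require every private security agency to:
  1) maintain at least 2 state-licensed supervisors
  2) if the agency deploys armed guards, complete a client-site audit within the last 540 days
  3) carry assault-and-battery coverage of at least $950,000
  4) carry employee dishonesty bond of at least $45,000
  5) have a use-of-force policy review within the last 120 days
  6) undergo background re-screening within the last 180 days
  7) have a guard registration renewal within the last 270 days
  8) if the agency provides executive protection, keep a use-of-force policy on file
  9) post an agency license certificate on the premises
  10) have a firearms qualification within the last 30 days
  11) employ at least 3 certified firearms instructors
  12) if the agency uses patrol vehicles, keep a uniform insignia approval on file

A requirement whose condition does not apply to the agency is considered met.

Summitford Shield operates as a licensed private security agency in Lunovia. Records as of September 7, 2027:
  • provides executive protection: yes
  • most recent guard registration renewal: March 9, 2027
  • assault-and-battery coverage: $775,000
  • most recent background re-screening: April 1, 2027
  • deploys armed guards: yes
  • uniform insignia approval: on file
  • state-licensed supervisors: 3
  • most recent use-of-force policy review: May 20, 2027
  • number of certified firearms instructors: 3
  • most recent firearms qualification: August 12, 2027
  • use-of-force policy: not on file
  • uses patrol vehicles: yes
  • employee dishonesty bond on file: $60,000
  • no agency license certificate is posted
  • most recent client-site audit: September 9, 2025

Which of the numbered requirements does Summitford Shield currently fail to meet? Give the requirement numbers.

1. state-licensed supervisors 3 ≥ 2 → met
2. condition 'deploys armed guards' holds; client-site audit 728 days ago vs limit 540 → not met
3. assault-and-battery coverage $775,000 < $950,000 → not met
4. employee dishonesty bond $60,000 ≥ $45,000 → met
5. use-of-force policy review 110 days ago vs limit 120 → met
6. background re-screening 159 days ago vs limit 180 → met
7. guard registration renewal 182 days ago vs limit 270 → met
8. condition 'provides executive protection' holds; use-of-force policy absent → not met
9. agency license certificate absent → not met
10. firearms qualification 26 days ago vs limit 30 → met
11. certified firearms instructors 3 ≥ 3 → met
12. condition 'uses patrol vehicles' holds; uniform insignia approval present → met
Not met: 2, 3, 8, 9

2, 3, 8, 9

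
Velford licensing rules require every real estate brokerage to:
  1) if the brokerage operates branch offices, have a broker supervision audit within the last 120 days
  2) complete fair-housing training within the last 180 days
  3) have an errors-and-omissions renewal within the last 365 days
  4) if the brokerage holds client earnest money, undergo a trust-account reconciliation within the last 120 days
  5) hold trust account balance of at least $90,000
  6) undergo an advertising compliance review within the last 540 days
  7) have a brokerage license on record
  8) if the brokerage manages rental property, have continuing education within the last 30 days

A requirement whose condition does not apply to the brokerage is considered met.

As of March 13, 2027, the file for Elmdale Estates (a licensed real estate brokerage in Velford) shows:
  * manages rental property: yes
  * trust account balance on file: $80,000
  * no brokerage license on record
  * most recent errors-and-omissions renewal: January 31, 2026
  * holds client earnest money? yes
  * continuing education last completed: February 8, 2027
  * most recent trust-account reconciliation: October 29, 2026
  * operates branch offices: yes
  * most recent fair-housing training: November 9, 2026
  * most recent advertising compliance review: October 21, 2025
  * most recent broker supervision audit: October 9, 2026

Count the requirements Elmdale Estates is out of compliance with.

6

1. condition 'operates branch offices' holds; broker supervision audit 155 days ago vs limit 120 → not met
2. fair-housing training 124 days ago vs limit 180 → met
3. errors-and-omissions renewal 406 days ago vs limit 365 → not met
4. condition 'holds client earnest money' holds; trust-account reconciliation 135 days ago vs limit 120 → not met
5. trust account balance $80,000 < $90,000 → not met
6. advertising compliance review 508 days ago vs limit 540 → met
7. brokerage license absent → not met
8. condition 'manages rental property' holds; continuing education 33 days ago vs limit 30 → not met
Not met: 6 of 8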